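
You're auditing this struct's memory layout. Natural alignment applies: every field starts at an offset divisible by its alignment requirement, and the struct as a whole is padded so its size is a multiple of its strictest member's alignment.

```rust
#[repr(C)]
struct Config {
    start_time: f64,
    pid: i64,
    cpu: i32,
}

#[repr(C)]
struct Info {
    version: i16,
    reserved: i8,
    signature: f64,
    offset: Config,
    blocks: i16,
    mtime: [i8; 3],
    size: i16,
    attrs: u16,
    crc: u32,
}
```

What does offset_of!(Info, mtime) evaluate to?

42

Config: 0..8  start_time  (8B, 8-aligned); 8..16  pid  (8B, 8-aligned); 16..20  cpu  (4B, 4-aligned); 20..24  -- tail padding (4B); sizeof = 24, alignof = 8
0..2  version  (2B, 2-aligned)
2..3  reserved  (1B, 1-aligned)
3..8  -- padding (5B)
8..16  signature  (8B, 8-aligned)
16..40  offset  (24B, 8-aligned)
40..42  blocks  (2B, 2-aligned)
42..45  mtime  (3B, 1-aligned)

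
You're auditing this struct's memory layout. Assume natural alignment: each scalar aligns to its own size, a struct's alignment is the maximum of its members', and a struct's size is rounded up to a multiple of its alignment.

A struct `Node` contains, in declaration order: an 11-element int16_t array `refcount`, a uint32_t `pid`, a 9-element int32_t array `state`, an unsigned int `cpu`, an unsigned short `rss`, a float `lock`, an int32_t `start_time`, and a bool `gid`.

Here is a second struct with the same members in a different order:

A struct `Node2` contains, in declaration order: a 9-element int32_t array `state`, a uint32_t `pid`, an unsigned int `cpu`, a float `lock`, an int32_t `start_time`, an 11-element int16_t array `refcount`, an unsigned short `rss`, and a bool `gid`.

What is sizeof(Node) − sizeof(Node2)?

@0: refcount [22B, align 2] → 22
+2 pad (align 4)
@24: pid [4B, align 4] → 28
@28: state [36B, align 4] → 64
@64: cpu [4B, align 4] → 68
@68: rss [2B, align 2] → 70
+2 pad (align 4)
@72: lock [4B, align 4] → 76
@76: start_time [4B, align 4] → 80
@80: gid [1B, align 1] → 81
+3 tail pad (align 4)
size 84, align 4
— Node2 —
@0: state [36B, align 4] → 36
@36: pid [4B, align 4] → 40
@40: cpu [4B, align 4] → 44
@44: lock [4B, align 4] → 48
@48: start_time [4B, align 4] → 52
@52: refcount [22B, align 2] → 74
@74: rss [2B, align 2] → 76
@76: gid [1B, align 1] → 77
+3 tail pad (align 4)
size 80, align 4
84 − 80 = 4

4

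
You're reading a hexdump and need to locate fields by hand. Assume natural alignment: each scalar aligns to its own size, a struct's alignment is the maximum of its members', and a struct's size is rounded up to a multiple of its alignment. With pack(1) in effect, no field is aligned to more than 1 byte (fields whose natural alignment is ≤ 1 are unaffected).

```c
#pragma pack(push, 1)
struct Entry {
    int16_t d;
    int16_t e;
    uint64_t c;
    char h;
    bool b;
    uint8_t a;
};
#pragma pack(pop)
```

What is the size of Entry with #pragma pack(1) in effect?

15

d at 0 (size 2, align 1) → ends 2
e at 2 (size 2, align 1) → ends 4
c at 4 (size 8, align 1) → ends 12
h at 12 (size 1, align 1) → ends 13
b at 13 (size 1, align 1) → ends 14
a at 14 (size 1, align 1) → ends 15
total 15 bytes, alignment 1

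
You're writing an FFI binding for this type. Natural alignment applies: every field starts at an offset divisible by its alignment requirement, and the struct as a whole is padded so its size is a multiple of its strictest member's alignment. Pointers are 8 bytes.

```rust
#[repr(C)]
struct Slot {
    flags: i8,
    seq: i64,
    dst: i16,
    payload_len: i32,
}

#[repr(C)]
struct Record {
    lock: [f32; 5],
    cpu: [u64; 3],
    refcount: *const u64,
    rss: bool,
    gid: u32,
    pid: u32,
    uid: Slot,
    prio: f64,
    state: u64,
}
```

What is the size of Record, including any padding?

112 bytes

Slot: flags at 0 (size 1, align 1) → ends 1; pad 7 to align 8 for seq; seq at 8 (size 8, align 8) → ends 16; dst at 16 (size 2, align 2) → ends 18; pad 2 to align 4 for payload_len; payload_len at 20 (size 4, align 4) → ends 24; total 24 bytes, alignment 8
lock at 0 (size 20, align 4) → ends 20
pad 4 to align 8 for cpu
cpu at 24 (size 24, align 8) → ends 48
refcount at 48 (size 8, align 8) → ends 56
rss at 56 (size 1, align 1) → ends 57
pad 3 to align 4 for gid
gid at 60 (size 4, align 4) → ends 64
pid at 64 (size 4, align 4) → ends 68
pad 4 to align 8 for uid
uid at 72 (size 24, align 8) → ends 96
prio at 96 (size 8, align 8) → ends 104
state at 104 (size 8, align 8) → ends 112
total 112 bytes, alignment 8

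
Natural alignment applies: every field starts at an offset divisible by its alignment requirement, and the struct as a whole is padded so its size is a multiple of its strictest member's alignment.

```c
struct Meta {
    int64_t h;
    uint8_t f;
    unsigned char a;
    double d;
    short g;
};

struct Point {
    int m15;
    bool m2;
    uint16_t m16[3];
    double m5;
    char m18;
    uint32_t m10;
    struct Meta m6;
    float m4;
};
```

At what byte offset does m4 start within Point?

Meta: @0: h [8B, align 8] → 8; @8: f [1B, align 1] → 9; @9: a [1B, align 1] → 10; +6 pad (align 8); @16: d [8B, align 8] → 24; @24: g [2B, align 2] → 26; +6 tail pad (align 8); size 32, align 8
@0: m15 [4B, align 4] → 4
@4: m2 [1B, align 1] → 5
+1 pad (align 2)
@6: m16 [6B, align 2] → 12
+4 pad (align 8)
@16: m5 [8B, align 8] → 24
@24: m18 [1B, align 1] → 25
+3 pad (align 4)
@28: m10 [4B, align 4] → 32
@32: m6 [32B, align 8] → 64
@64: m4 [4B, align 4] → 68

64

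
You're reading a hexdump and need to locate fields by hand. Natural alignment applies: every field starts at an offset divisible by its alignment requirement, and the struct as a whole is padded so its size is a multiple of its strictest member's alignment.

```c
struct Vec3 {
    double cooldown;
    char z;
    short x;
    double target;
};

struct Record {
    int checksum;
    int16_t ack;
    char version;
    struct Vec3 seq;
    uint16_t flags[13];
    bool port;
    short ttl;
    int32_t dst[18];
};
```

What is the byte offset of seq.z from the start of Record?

Vec3: @0: cooldown [8B, align 8] → 8; @8: z [1B, align 1] → 9; +1 pad (align 2); @10: x [2B, align 2] → 12; +4 pad (align 8); @16: target [8B, align 8] → 24; size 24, align 8
@0: checksum [4B, align 4] → 4
@4: ack [2B, align 2] → 6
@6: version [1B, align 1] → 7
+1 pad (align 8)
@8: seq [24B, align 8] → 32
within Vec3: z at 8
8 + 8 = 16

16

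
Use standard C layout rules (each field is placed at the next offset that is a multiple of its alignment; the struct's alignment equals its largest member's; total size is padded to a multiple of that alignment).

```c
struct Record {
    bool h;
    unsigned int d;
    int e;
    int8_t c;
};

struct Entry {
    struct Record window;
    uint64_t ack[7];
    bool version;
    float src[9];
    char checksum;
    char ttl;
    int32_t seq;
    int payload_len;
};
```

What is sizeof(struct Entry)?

Record: @0: h [1B, align 1] → 1; +3 pad (align 4); @4: d [4B, align 4] → 8; @8: e [4B, align 4] → 12; @12: c [1B, align 1] → 13; +3 tail pad (align 4); size 16, align 4
@0: window [16B, align 4] → 16
@16: ack [56B, align 8] → 72
@72: version [1B, align 1] → 73
+3 pad (align 4)
@76: src [36B, align 4] → 112
@112: checksum [1B, align 1] → 113
@113: ttl [1B, align 1] → 114
+2 pad (align 4)
@116: seq [4B, align 4] → 120
@120: payload_len [4B, align 4] → 124
+4 tail pad (align 8)
size 128, align 8

128 bytes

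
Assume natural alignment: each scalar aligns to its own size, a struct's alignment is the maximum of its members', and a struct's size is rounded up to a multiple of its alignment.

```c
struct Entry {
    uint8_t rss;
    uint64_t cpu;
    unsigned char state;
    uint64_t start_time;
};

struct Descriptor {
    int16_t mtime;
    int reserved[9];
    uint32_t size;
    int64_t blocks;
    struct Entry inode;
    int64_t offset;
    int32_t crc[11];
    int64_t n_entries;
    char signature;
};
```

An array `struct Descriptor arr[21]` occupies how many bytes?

Entry: 0..1  rss  (1B, 1-aligned); 1..8  -- padding (7B); 8..16  cpu  (8B, 8-aligned); 16..17  state  (1B, 1-aligned); 17..24  -- padding (7B); 24..32  start_time  (8B, 8-aligned); sizeof = 32, alignof = 8
0..2  mtime  (2B, 2-aligned)
2..4  -- padding (2B)
4..40  reserved  (36B, 4-aligned)
40..44  size  (4B, 4-aligned)
44..48  -- padding (4B)
48..56  blocks  (8B, 8-aligned)
56..88  inode  (32B, 8-aligned)
88..96  offset  (8B, 8-aligned)
96..140  crc  (44B, 4-aligned)
140..144  -- padding (4B)
144..152  n_entries  (8B, 8-aligned)
152..153  signature  (1B, 1-aligned)
153..160  -- tail padding (7B)
sizeof = 160, alignof = 8
array of 21: 21 × 160 = 3360

3360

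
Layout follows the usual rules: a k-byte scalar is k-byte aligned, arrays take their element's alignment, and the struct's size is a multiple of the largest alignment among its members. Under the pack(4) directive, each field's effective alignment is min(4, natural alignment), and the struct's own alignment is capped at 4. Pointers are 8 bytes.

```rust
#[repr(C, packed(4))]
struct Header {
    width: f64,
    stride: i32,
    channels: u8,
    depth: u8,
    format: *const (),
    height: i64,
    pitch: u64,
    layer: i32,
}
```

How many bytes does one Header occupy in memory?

width at 0 (size 8, align 4) → ends 8
stride at 8 (size 4, align 4) → ends 12
channels at 12 (size 1, align 1) → ends 13
depth at 13 (size 1, align 1) → ends 14
pad 2 to align 4 for format
format at 16 (size 8, align 4) → ends 24
height at 24 (size 8, align 4) → ends 32
pitch at 32 (size 8, align 4) → ends 40
layer at 40 (size 4, align 4) → ends 44
total 44 bytes, alignment 4

44 bytes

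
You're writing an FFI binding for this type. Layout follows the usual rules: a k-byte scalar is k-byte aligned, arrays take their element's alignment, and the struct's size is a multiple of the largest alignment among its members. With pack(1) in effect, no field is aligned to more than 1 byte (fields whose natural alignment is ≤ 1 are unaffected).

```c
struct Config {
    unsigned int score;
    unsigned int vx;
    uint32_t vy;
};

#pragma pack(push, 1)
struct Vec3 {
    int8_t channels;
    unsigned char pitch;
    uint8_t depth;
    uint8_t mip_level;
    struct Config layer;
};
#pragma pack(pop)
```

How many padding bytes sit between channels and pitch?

0

Config: 0..4  score  (4B, 4-aligned); 4..8  vx  (4B, 4-aligned); 8..12  vy  (4B, 4-aligned); sizeof = 12, alignof = 4
0..1  channels  (1B, 1-aligned)
1..2  pitch  (1B, 1-aligned)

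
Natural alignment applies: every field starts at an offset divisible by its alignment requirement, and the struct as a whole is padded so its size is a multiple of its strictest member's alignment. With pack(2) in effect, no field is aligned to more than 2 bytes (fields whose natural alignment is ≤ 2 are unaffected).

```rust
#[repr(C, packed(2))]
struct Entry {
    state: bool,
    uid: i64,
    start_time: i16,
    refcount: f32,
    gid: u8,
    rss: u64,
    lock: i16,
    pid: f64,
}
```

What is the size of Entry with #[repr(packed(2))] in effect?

state at 0 (size 1, align 1) → ends 1
pad 1 to align 2 for uid
uid at 2 (size 8, align 2) → ends 10
start_time at 10 (size 2, align 2) → ends 12
refcount at 12 (size 4, align 2) → ends 16
gid at 16 (size 1, align 1) → ends 17
pad 1 to align 2 for rss
rss at 18 (size 8, align 2) → ends 26
lock at 26 (size 2, align 2) → ends 28
pid at 28 (size 8, align 2) → ends 36
total 36 bytes, alignment 2

36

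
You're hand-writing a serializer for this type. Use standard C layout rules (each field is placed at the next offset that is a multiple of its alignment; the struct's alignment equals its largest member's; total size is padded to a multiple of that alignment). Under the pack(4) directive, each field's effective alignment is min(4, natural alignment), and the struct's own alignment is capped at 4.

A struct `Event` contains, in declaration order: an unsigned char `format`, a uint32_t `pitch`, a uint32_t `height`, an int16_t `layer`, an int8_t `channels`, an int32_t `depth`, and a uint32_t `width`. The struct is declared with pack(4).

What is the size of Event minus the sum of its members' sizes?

0..1  format  (1B, 1-aligned)
1..4  -- padding (3B)
4..8  pitch  (4B, 4-aligned)
8..12  height  (4B, 4-aligned)
12..14  layer  (2B, 2-aligned)
14..15  channels  (1B, 1-aligned)
15..16  -- padding (1B)
16..20  depth  (4B, 4-aligned)
20..24  width  (4B, 4-aligned)
sizeof = 24, alignof = 4
data bytes 20, size 24 → padding 4

4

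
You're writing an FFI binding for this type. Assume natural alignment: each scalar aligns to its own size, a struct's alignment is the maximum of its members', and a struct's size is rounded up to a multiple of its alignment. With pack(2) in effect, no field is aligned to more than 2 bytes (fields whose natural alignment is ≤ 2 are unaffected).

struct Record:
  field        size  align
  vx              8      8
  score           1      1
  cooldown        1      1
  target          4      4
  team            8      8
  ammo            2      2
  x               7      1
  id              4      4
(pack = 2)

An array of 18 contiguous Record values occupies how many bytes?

648

0..8  vx  (8B, 2-aligned)
8..9  score  (1B, 1-aligned)
9..10  cooldown  (1B, 1-aligned)
10..14  target  (4B, 2-aligned)
14..22  team  (8B, 2-aligned)
22..24  ammo  (2B, 2-aligned)
24..31  x  (7B, 1-aligned)
31..32  -- padding (1B)
32..36  id  (4B, 2-aligned)
sizeof = 36, alignof = 2
array of 18: 18 × 36 = 648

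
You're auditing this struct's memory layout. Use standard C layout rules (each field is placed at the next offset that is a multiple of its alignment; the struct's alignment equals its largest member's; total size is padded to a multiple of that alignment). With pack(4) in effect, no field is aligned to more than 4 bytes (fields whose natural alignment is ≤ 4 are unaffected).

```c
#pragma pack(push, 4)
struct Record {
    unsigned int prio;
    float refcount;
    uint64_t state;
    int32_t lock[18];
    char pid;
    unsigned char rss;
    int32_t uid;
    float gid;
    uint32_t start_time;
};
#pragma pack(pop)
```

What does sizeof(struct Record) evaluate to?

0..4  prio  (4B, 4-aligned)
4..8  refcount  (4B, 4-aligned)
8..16  state  (8B, 4-aligned)
16..88  lock  (72B, 4-aligned)
88..89  pid  (1B, 1-aligned)
89..90  rss  (1B, 1-aligned)
90..92  -- padding (2B)
92..96  uid  (4B, 4-aligned)
96..100  gid  (4B, 4-aligned)
100..104  start_time  (4B, 4-aligned)
sizeof = 104, alignof = 4

104 bytes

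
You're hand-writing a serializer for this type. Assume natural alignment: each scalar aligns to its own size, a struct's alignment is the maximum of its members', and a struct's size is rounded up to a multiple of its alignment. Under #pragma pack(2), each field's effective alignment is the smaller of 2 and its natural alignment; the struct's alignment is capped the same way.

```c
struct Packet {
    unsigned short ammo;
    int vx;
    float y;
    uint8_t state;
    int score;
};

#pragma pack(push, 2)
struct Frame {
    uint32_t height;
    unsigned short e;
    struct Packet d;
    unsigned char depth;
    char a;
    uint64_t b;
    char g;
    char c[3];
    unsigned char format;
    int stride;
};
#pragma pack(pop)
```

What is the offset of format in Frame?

Packet: @0: ammo [2B, align 2] → 2; +2 pad (align 4); @4: vx [4B, align 4] → 8; @8: y [4B, align 4] → 12; @12: state [1B, align 1] → 13; +3 pad (align 4); @16: score [4B, align 4] → 20; size 20, align 4
@0: height [4B, align 2] → 4
@4: e [2B, align 2] → 6
@6: d [20B, align 2] → 26
@26: depth [1B, align 1] → 27
@27: a [1B, align 1] → 28
@28: b [8B, align 2] → 36
@36: g [1B, align 1] → 37
@37: c [3B, align 1] → 40
@40: format [1B, align 1] → 41

40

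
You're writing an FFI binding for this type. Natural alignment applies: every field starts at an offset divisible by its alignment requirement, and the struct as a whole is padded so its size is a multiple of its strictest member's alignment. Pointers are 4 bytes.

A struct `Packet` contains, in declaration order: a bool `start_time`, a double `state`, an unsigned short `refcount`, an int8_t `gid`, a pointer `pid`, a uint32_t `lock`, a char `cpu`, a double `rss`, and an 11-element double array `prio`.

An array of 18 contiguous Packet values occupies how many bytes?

start_time at 0 (size 1, align 1) → ends 1
pad 7 to align 8 for state
state at 8 (size 8, align 8) → ends 16
refcount at 16 (size 2, align 2) → ends 18
gid at 18 (size 1, align 1) → ends 19
pad 1 to align 4 for pid
pid at 20 (size 4, align 4) → ends 24
lock at 24 (size 4, align 4) → ends 28
cpu at 28 (size 1, align 1) → ends 29
pad 3 to align 8 for rss
rss at 32 (size 8, align 8) → ends 40
prio at 40 (size 88, align 8) → ends 128
total 128 bytes, alignment 8
array of 18: 18 × 128 = 2304

2304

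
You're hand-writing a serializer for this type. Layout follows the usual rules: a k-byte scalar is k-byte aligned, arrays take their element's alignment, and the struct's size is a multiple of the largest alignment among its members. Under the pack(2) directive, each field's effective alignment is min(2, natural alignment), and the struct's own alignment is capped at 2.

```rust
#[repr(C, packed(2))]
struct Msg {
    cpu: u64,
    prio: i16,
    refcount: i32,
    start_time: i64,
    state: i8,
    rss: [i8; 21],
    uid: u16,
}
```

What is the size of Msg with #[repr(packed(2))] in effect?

46

cpu at 0 (size 8, align 2) → ends 8
prio at 8 (size 2, align 2) → ends 10
refcount at 10 (size 4, align 2) → ends 14
start_time at 14 (size 8, align 2) → ends 22
state at 22 (size 1, align 1) → ends 23
rss at 23 (size 21, align 1) → ends 44
uid at 44 (size 2, align 2) → ends 46
total 46 bytes, alignment 2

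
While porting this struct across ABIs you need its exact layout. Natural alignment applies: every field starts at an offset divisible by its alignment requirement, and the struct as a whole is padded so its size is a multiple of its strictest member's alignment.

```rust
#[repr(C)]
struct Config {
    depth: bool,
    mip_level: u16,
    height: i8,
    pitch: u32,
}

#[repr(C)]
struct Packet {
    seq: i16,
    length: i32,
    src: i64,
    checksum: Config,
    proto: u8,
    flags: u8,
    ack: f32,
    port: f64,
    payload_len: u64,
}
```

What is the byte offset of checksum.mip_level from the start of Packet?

18

Config: depth at 0 (size 1, align 1) → ends 1; pad 1 to align 2 for mip_level; mip_level at 2 (size 2, align 2) → ends 4; height at 4 (size 1, align 1) → ends 5; pad 3 to align 4 for pitch; pitch at 8 (size 4, align 4) → ends 12; total 12 bytes, alignment 4
seq at 0 (size 2, align 2) → ends 2
pad 2 to align 4 for length
length at 4 (size 4, align 4) → ends 8
src at 8 (size 8, align 8) → ends 16
checksum at 16 (size 12, align 4) → ends 28
within Config: mip_level at 2
16 + 2 = 18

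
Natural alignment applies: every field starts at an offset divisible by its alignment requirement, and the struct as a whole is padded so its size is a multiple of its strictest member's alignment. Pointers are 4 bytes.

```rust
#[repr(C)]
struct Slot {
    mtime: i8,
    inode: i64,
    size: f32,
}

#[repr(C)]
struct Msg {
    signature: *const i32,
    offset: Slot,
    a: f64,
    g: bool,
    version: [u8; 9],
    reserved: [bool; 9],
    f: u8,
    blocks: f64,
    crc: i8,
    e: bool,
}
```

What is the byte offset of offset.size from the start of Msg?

24

Slot: @0: mtime [1B, align 1] → 1; +7 pad (align 8); @8: inode [8B, align 8] → 16; @16: size [4B, align 4] → 20; +4 tail pad (align 8); size 24, align 8
@0: signature [4B, align 4] → 4
+4 pad (align 8)
@8: offset [24B, align 8] → 32
within Slot: size at 16
8 + 16 = 24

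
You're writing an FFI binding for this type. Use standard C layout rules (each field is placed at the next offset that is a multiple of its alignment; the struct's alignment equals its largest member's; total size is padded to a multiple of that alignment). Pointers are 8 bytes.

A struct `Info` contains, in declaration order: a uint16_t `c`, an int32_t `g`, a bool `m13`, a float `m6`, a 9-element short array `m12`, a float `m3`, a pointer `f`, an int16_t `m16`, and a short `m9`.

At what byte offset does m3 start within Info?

36

@0: c [2B, align 2] → 2
+2 pad (align 4)
@4: g [4B, align 4] → 8
@8: m13 [1B, align 1] → 9
+3 pad (align 4)
@12: m6 [4B, align 4] → 16
@16: m12 [18B, align 2] → 34
+2 pad (align 4)
@36: m3 [4B, align 4] → 40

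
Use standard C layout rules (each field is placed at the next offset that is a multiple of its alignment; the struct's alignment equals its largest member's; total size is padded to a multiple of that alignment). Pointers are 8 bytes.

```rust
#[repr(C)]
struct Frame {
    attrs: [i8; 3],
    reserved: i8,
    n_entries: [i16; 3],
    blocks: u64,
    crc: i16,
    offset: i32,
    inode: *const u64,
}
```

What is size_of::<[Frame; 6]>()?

240

0..3  attrs  (3B, 1-aligned)
3..4  reserved  (1B, 1-aligned)
4..10  n_entries  (6B, 2-aligned)
10..16  -- padding (6B)
16..24  blocks  (8B, 8-aligned)
24..26  crc  (2B, 2-aligned)
26..28  -- padding (2B)
28..32  offset  (4B, 4-aligned)
32..40  inode  (8B, 8-aligned)
sizeof = 40, alignof = 8
array of 6: 6 × 40 = 240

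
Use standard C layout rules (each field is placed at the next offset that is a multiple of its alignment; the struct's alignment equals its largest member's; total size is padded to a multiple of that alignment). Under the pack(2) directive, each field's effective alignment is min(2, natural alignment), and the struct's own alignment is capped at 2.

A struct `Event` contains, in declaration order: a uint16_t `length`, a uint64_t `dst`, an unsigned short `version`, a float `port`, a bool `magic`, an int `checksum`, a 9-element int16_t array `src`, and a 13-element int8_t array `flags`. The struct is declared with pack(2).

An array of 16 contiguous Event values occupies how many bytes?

0..2  length  (2B, 2-aligned)
2..10  dst  (8B, 2-aligned)
10..12  version  (2B, 2-aligned)
12..16  port  (4B, 2-aligned)
16..17  magic  (1B, 1-aligned)
17..18  -- padding (1B)
18..22  checksum  (4B, 2-aligned)
22..40  src  (18B, 2-aligned)
40..53  flags  (13B, 1-aligned)
53..54  -- tail padding (1B)
sizeof = 54, alignof = 2
array of 16: 16 × 54 = 864

864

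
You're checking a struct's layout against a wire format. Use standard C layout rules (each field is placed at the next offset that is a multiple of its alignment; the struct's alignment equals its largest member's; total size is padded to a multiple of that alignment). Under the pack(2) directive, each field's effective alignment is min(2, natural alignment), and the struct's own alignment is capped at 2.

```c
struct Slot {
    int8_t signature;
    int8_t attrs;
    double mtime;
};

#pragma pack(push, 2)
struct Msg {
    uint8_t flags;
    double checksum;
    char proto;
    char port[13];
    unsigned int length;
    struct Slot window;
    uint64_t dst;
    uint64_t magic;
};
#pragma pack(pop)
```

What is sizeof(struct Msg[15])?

900

Slot: 0..1  signature  (1B, 1-aligned); 1..2  attrs  (1B, 1-aligned); 2..8  -- padding (6B); 8..16  mtime  (8B, 8-aligned); sizeof = 16, alignof = 8
0..1  flags  (1B, 1-aligned)
1..2  -- padding (1B)
2..10  checksum  (8B, 2-aligned)
10..11  proto  (1B, 1-aligned)
11..24  port  (13B, 1-aligned)
24..28  length  (4B, 2-aligned)
28..44  window  (16B, 2-aligned)
44..52  dst  (8B, 2-aligned)
52..60  magic  (8B, 2-aligned)
sizeof = 60, alignof = 2
array of 15: 15 × 60 = 900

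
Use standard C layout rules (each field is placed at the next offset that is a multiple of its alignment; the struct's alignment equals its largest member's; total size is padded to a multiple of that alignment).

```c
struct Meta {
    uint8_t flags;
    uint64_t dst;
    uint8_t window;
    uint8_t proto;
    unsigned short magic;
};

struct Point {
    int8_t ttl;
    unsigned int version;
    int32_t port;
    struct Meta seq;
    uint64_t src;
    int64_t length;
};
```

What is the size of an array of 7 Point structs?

392

Meta: flags at 0 (size 1, align 1) → ends 1; pad 7 to align 8 for dst; dst at 8 (size 8, align 8) → ends 16; window at 16 (size 1, align 1) → ends 17; proto at 17 (size 1, align 1) → ends 18; magic at 18 (size 2, align 2) → ends 20; tail pad 4 to reach multiple of 8; total 24 bytes, alignment 8
ttl at 0 (size 1, align 1) → ends 1
pad 3 to align 4 for version
version at 4 (size 4, align 4) → ends 8
port at 8 (size 4, align 4) → ends 12
pad 4 to align 8 for seq
seq at 16 (size 24, align 8) → ends 40
src at 40 (size 8, align 8) → ends 48
length at 48 (size 8, align 8) → ends 56
total 56 bytes, alignment 8
array of 7: 7 × 56 = 392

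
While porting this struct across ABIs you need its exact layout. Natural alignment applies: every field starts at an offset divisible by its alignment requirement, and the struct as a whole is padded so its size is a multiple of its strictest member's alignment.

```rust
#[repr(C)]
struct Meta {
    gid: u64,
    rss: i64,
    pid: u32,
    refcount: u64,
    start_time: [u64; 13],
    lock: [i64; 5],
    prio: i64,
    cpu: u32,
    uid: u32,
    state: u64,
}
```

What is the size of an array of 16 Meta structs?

3200

@0: gid [8B, align 8] → 8
@8: rss [8B, align 8] → 16
@16: pid [4B, align 4] → 20
+4 pad (align 8)
@24: refcount [8B, align 8] → 32
@32: start_time [104B, align 8] → 136
@136: lock [40B, align 8] → 176
@176: prio [8B, align 8] → 184
@184: cpu [4B, align 4] → 188
@188: uid [4B, align 4] → 192
@192: state [8B, align 8] → 200
size 200, align 8
array of 16: 16 × 200 = 3200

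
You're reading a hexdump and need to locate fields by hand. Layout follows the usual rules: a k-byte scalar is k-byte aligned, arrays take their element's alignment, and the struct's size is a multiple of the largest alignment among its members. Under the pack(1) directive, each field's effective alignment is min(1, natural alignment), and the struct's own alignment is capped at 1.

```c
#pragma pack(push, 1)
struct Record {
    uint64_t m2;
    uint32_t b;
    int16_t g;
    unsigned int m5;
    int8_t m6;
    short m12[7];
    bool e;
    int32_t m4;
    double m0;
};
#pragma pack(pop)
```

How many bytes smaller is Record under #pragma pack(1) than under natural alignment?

natural layout:
  0..8  m2  (8B, 8-aligned)
  8..12  b  (4B, 4-aligned)
  12..14  g  (2B, 2-aligned)
  14..16  -- padding (2B)
  16..20  m5  (4B, 4-aligned)
  20..21  m6  (1B, 1-aligned)
  21..22  -- padding (1B)
  22..36  m12  (14B, 2-aligned)
  36..37  e  (1B, 1-aligned)
  37..40  -- padding (3B)
  40..44  m4  (4B, 4-aligned)
  44..48  -- padding (4B)
  48..56  m0  (8B, 8-aligned)
  sizeof = 56, alignof = 8
packed(1) layout:
  0..8  m2  (8B, 1-aligned)
  8..12  b  (4B, 1-aligned)
  12..14  g  (2B, 1-aligned)
  14..18  m5  (4B, 1-aligned)
  18..19  m6  (1B, 1-aligned)
  19..33  m12  (14B, 1-aligned)
  33..34  e  (1B, 1-aligned)
  34..38  m4  (4B, 1-aligned)
  38..46  m0  (8B, 1-aligned)
  sizeof = 46, alignof = 1
56 − 46 = 10

10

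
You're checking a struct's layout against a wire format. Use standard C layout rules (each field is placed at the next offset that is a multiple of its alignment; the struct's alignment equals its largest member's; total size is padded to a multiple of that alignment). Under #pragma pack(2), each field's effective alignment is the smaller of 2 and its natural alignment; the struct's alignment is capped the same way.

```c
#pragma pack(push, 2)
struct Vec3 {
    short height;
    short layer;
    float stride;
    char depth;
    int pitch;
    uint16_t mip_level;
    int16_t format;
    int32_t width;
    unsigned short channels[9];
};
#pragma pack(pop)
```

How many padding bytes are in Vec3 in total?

1

@0: height [2B, align 2] → 2
@2: layer [2B, align 2] → 4
@4: stride [4B, align 2] → 8
@8: depth [1B, align 1] → 9
+1 pad (align 2)
@10: pitch [4B, align 2] → 14
@14: mip_level [2B, align 2] → 16
@16: format [2B, align 2] → 18
@18: width [4B, align 2] → 22
@22: channels [18B, align 2] → 40
size 40, align 2
data bytes 39, size 40 → padding 1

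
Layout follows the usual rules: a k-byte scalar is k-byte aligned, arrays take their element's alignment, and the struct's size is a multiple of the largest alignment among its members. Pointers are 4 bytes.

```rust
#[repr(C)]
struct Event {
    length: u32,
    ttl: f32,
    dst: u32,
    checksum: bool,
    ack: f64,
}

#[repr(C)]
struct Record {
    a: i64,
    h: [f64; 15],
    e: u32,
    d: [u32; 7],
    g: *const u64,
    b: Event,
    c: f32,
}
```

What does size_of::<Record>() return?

200

Event: length at 0 (size 4, align 4) → ends 4; ttl at 4 (size 4, align 4) → ends 8; dst at 8 (size 4, align 4) → ends 12; checksum at 12 (size 1, align 1) → ends 13; pad 3 to align 8 for ack; ack at 16 (size 8, align 8) → ends 24; total 24 bytes, alignment 8
a at 0 (size 8, align 8) → ends 8
h at 8 (size 120, align 8) → ends 128
e at 128 (size 4, align 4) → ends 132
d at 132 (size 28, align 4) → ends 160
g at 160 (size 4, align 4) → ends 164
pad 4 to align 8 for b
b at 168 (size 24, align 8) → ends 192
c at 192 (size 4, align 4) → ends 196
tail pad 4 to reach multiple of 8
total 200 bytes, alignment 8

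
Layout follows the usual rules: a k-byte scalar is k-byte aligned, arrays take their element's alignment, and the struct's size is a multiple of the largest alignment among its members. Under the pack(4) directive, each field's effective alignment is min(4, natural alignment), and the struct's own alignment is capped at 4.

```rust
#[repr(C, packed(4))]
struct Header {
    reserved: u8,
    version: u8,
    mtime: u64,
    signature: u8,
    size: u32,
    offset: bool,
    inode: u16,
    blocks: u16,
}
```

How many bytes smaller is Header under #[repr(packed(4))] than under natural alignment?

natural layout:
  0..1  reserved  (1B, 1-aligned)
  1..2  version  (1B, 1-aligned)
  2..8  -- padding (6B)
  8..16  mtime  (8B, 8-aligned)
  16..17  signature  (1B, 1-aligned)
  17..20  -- padding (3B)
  20..24  size  (4B, 4-aligned)
  24..25  offset  (1B, 1-aligned)
  25..26  -- padding (1B)
  26..28  inode  (2B, 2-aligned)
  28..30  blocks  (2B, 2-aligned)
  30..32  -- tail padding (2B)
  sizeof = 32, alignof = 8
packed(4) layout:
  0..1  reserved  (1B, 1-aligned)
  1..2  version  (1B, 1-aligned)
  2..4  -- padding (2B)
  4..12  mtime  (8B, 4-aligned)
  12..13  signature  (1B, 1-aligned)
  13..16  -- padding (3B)
  16..20  size  (4B, 4-aligned)
  20..21  offset  (1B, 1-aligned)
  21..22  -- padding (1B)
  22..24  inode  (2B, 2-aligned)
  24..26  blocks  (2B, 2-aligned)
  26..28  -- tail padding (2B)
  sizeof = 28, alignof = 4
32 − 28 = 4

4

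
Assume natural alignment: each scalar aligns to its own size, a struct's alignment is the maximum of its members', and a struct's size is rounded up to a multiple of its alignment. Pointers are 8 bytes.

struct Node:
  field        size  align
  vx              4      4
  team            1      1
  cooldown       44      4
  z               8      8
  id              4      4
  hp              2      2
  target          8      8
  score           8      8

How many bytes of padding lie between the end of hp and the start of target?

2

vx at 0 (size 4, align 4) → ends 4
team at 4 (size 1, align 1) → ends 5
pad 3 to align 4 for cooldown
cooldown at 8 (size 44, align 4) → ends 52
pad 4 to align 8 for z
z at 56 (size 8, align 8) → ends 64
id at 64 (size 4, align 4) → ends 68
hp at 68 (size 2, align 2) → ends 70
pad 2 to align 8 for target
target at 72 (size 8, align 8) → ends 80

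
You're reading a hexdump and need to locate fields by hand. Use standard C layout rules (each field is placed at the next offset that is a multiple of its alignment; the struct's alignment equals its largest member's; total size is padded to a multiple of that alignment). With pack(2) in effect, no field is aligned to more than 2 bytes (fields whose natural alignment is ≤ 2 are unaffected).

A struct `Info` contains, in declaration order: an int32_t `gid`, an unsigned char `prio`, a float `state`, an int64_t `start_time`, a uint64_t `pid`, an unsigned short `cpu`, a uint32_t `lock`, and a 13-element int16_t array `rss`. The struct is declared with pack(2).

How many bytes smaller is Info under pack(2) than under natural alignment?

14

natural layout:
  @0: gid [4B, align 4] → 4
  @4: prio [1B, align 1] → 5
  +3 pad (align 4)
  @8: state [4B, align 4] → 12
  +4 pad (align 8)
  @16: start_time [8B, align 8] → 24
  @24: pid [8B, align 8] → 32
  @32: cpu [2B, align 2] → 34
  +2 pad (align 4)
  @36: lock [4B, align 4] → 40
  @40: rss [26B, align 2] → 66
  +6 tail pad (align 8)
  size 72, align 8
packed(2) layout:
  @0: gid [4B, align 2] → 4
  @4: prio [1B, align 1] → 5
  +1 pad (align 2)
  @6: state [4B, align 2] → 10
  @10: start_time [8B, align 2] → 18
  @18: pid [8B, align 2] → 26
  @26: cpu [2B, align 2] → 28
  @28: lock [4B, align 2] → 32
  @32: rss [26B, align 2] → 58
  size 58, align 2
72 − 58 = 14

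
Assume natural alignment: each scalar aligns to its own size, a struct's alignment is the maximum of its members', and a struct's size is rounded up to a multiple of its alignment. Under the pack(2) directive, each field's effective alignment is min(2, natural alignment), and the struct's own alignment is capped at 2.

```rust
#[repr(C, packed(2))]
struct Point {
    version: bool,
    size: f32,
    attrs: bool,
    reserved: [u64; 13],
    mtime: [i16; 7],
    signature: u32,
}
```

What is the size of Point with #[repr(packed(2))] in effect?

0..1  version  (1B, 1-aligned)
1..2  -- padding (1B)
2..6  size  (4B, 2-aligned)
6..7  attrs  (1B, 1-aligned)
7..8  -- padding (1B)
8..112  reserved  (104B, 2-aligned)
112..126  mtime  (14B, 2-aligned)
126..130  signature  (4B, 2-aligned)
sizeof = 130, alignof = 2

130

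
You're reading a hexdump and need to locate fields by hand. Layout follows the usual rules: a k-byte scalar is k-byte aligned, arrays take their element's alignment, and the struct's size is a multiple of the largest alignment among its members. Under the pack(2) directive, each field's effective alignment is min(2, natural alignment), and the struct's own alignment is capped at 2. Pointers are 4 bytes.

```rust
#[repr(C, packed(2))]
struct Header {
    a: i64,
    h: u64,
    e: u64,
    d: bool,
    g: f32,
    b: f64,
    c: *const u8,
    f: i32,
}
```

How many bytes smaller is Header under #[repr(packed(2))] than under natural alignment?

2

natural layout:
  0..8  a  (8B, 8-aligned)
  8..16  h  (8B, 8-aligned)
  16..24  e  (8B, 8-aligned)
  24..25  d  (1B, 1-aligned)
  25..28  -- padding (3B)
  28..32  g  (4B, 4-aligned)
  32..40  b  (8B, 8-aligned)
  40..44  c  (4B, 4-aligned)
  44..48  f  (4B, 4-aligned)
  sizeof = 48, alignof = 8
packed(2) layout:
  0..8  a  (8B, 2-aligned)
  8..16  h  (8B, 2-aligned)
  16..24  e  (8B, 2-aligned)
  24..25  d  (1B, 1-aligned)
  25..26  -- padding (1B)
  26..30  g  (4B, 2-aligned)
  30..38  b  (8B, 2-aligned)
  38..42  c  (4B, 2-aligned)
  42..46  f  (4B, 2-aligned)
  sizeof = 46, alignof = 2
48 − 46 = 2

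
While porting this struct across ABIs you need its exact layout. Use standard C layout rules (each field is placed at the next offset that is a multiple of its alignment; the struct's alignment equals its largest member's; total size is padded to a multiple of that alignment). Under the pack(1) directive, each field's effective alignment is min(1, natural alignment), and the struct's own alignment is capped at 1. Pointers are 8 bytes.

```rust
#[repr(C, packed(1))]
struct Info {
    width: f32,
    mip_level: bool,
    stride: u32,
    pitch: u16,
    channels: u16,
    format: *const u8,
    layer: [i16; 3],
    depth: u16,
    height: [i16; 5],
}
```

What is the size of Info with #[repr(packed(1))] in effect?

39

0..4  width  (4B, 1-aligned)
4..5  mip_level  (1B, 1-aligned)
5..9  stride  (4B, 1-aligned)
9..11  pitch  (2B, 1-aligned)
11..13  channels  (2B, 1-aligned)
13..21  format  (8B, 1-aligned)
21..27  layer  (6B, 1-aligned)
27..29  depth  (2B, 1-aligned)
29..39  height  (10B, 1-aligned)
sizeof = 39, alignof = 1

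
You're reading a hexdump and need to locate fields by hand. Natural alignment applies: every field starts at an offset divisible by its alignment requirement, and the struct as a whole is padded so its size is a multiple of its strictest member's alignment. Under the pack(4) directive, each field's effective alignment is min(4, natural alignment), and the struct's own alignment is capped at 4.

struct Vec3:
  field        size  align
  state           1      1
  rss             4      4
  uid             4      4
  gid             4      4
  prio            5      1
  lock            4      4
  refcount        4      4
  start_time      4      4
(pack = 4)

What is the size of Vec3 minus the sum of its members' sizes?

0..1  state  (1B, 1-aligned)
1..4  -- padding (3B)
4..8  rss  (4B, 4-aligned)
8..12  uid  (4B, 4-aligned)
12..16  gid  (4B, 4-aligned)
16..21  prio  (5B, 1-aligned)
21..24  -- padding (3B)
24..28  lock  (4B, 4-aligned)
28..32  refcount  (4B, 4-aligned)
32..36  start_time  (4B, 4-aligned)
sizeof = 36, alignof = 4
data bytes 30, size 36 → padding 6

6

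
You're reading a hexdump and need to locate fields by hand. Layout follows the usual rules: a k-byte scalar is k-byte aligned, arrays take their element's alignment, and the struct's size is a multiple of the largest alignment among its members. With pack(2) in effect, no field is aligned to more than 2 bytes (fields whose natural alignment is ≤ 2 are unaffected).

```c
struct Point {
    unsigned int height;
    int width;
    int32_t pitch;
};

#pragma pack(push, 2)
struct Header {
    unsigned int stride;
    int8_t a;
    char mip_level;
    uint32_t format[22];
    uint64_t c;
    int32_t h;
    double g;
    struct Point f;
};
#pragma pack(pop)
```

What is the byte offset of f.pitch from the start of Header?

Point: 0..4  height  (4B, 4-aligned); 4..8  width  (4B, 4-aligned); 8..12  pitch  (4B, 4-aligned); sizeof = 12, alignof = 4
0..4  stride  (4B, 2-aligned)
4..5  a  (1B, 1-aligned)
5..6  mip_level  (1B, 1-aligned)
6..94  format  (88B, 2-aligned)
94..102  c  (8B, 2-aligned)
102..106  h  (4B, 2-aligned)
106..114  g  (8B, 2-aligned)
114..126  f  (12B, 2-aligned)
within Point: pitch at 8
114 + 8 = 122

122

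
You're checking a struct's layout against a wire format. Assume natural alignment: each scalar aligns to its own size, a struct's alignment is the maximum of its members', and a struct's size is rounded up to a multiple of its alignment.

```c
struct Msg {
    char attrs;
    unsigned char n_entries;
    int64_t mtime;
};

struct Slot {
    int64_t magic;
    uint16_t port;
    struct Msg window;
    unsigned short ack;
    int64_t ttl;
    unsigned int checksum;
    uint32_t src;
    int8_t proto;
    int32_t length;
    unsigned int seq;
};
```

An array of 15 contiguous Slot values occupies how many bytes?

Msg: @0: attrs [1B, align 1] → 1; @1: n_entries [1B, align 1] → 2; +6 pad (align 8); @8: mtime [8B, align 8] → 16; size 16, align 8
@0: magic [8B, align 8] → 8
@8: port [2B, align 2] → 10
+6 pad (align 8)
@16: window [16B, align 8] → 32
@32: ack [2B, align 2] → 34
+6 pad (align 8)
@40: ttl [8B, align 8] → 48
@48: checksum [4B, align 4] → 52
@52: src [4B, align 4] → 56
@56: proto [1B, align 1] → 57
+3 pad (align 4)
@60: length [4B, align 4] → 64
@64: seq [4B, align 4] → 68
+4 tail pad (align 8)
size 72, align 8
array of 15: 15 × 72 = 1080

1080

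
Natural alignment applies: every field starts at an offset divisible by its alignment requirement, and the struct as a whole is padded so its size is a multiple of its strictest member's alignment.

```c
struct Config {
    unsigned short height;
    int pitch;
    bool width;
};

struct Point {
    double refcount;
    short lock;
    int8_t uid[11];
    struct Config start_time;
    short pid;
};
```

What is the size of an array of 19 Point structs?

Config: @0: height [2B, align 2] → 2; +2 pad (align 4); @4: pitch [4B, align 4] → 8; @8: width [1B, align 1] → 9; +3 tail pad (align 4); size 12, align 4
@0: refcount [8B, align 8] → 8
@8: lock [2B, align 2] → 10
@10: uid [11B, align 1] → 21
+3 pad (align 4)
@24: start_time [12B, align 4] → 36
@36: pid [2B, align 2] → 38
+2 tail pad (align 8)
size 40, align 8
array of 19: 19 × 40 = 760

760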